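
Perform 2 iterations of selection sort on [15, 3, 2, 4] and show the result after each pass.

Pass 1: Select minimum 2 at index 2, swap -> [2, 3, 15, 4]
Pass 2: Select minimum 3 at index 1, swap -> [2, 3, 15, 4]


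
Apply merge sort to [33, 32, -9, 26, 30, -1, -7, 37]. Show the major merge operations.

Divide and conquer:
  Merge [33] + [32] -> [32, 33]
  Merge [-9] + [26] -> [-9, 26]
  Merge [32, 33] + [-9, 26] -> [-9, 26, 32, 33]
  Merge [30] + [-1] -> [-1, 30]
  Merge [-7] + [37] -> [-7, 37]
  Merge [-1, 30] + [-7, 37] -> [-7, -1, 30, 37]
  Merge [-9, 26, 32, 33] + [-7, -1, 30, 37] -> [-9, -7, -1, 26, 30, 32, 33, 37]


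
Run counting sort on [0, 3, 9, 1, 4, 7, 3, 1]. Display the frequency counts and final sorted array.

Count array: [1, 2, 0, 2, 1, 0, 0, 1, 0, 1]
(count[i] = number of elements equal to i)
Cumulative count: [1, 3, 3, 5, 6, 6, 6, 7, 7, 8]
Sorted: [0, 1, 1, 3, 3, 4, 7, 9]


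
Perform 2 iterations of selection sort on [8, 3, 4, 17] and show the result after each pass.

Pass 1: Select minimum 3 at index 1, swap -> [3, 8, 4, 17]
Pass 2: Select minimum 4 at index 2, swap -> [3, 4, 8, 17]


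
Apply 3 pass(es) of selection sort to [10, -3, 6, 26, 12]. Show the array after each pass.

Pass 1: Select minimum -3 at index 1, swap -> [-3, 10, 6, 26, 12]
Pass 2: Select minimum 6 at index 2, swap -> [-3, 6, 10, 26, 12]
Pass 3: Select minimum 10 at index 2, swap -> [-3, 6, 10, 26, 12]


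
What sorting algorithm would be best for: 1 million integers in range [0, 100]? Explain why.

Best choice: Counting sort
Reason: O(n + k) where k=100 is small; linear time beats O(n log n)


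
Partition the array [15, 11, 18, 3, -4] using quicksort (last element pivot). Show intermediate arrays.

Partition 1: pivot=-4 at index 0 -> [-4, 11, 18, 3, 15]
Partition 2: pivot=15 at index 3 -> [-4, 11, 3, 15, 18]
Partition 3: pivot=3 at index 1 -> [-4, 3, 11, 15, 18]


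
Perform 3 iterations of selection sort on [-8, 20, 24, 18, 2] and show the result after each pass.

Pass 1: Select minimum -8 at index 0, swap -> [-8, 20, 24, 18, 2]
Pass 2: Select minimum 2 at index 4, swap -> [-8, 2, 24, 18, 20]
Pass 3: Select minimum 18 at index 3, swap -> [-8, 2, 18, 24, 20]


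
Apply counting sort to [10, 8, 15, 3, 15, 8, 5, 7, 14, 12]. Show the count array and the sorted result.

Count array: [0, 0, 0, 1, 0, 1, 0, 1, 2, 0, 1, 0, 1, 0, 1, 2]
(count[i] = number of elements equal to i)
Cumulative count: [0, 0, 0, 1, 1, 2, 2, 3, 5, 5, 6, 6, 7, 7, 8, 10]
Sorted: [3, 5, 7, 8, 8, 10, 12, 14, 15, 15]


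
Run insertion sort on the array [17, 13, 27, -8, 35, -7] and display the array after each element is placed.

First element 17 is already 'sorted'
Insert 13: shifted 1 elements -> [13, 17, 27, -8, 35, -7]
Insert 27: shifted 0 elements -> [13, 17, 27, -8, 35, -7]
Insert -8: shifted 3 elements -> [-8, 13, 17, 27, 35, -7]
Insert 35: shifted 0 elements -> [-8, 13, 17, 27, 35, -7]
Insert -7: shifted 4 elements -> [-8, -7, 13, 17, 27, 35]


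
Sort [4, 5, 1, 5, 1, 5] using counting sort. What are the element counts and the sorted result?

Count array: [0, 2, 0, 0, 1, 3]
(count[i] = number of elements equal to i)
Cumulative count: [0, 2, 2, 2, 3, 6]
Sorted: [1, 1, 4, 5, 5, 5]


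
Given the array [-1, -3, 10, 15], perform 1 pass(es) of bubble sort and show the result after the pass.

After pass 1: [-3, -1, 10, 15] (1 swaps)
Total swaps: 1


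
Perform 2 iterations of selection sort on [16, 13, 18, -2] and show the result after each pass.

Pass 1: Select minimum -2 at index 3, swap -> [-2, 13, 18, 16]
Pass 2: Select minimum 13 at index 1, swap -> [-2, 13, 18, 16]


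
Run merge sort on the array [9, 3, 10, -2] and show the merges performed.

Divide and conquer:
  Merge [9] + [3] -> [3, 9]
  Merge [10] + [-2] -> [-2, 10]
  Merge [3, 9] + [-2, 10] -> [-2, 3, 9, 10]


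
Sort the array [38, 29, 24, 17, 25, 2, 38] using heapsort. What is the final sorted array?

Build heap: [38, 29, 38, 17, 25, 2, 24]
Extract 38: [38, 29, 24, 17, 25, 2, 38]
Extract 38: [29, 25, 24, 17, 2, 38, 38]
Extract 29: [25, 17, 24, 2, 29, 38, 38]
Extract 25: [24, 17, 2, 25, 29, 38, 38]
Extract 24: [17, 2, 24, 25, 29, 38, 38]
Extract 17: [2, 17, 24, 25, 29, 38, 38]


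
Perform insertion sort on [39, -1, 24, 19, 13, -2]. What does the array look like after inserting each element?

First element 39 is already 'sorted'
Insert -1: shifted 1 elements -> [-1, 39, 24, 19, 13, -2]
Insert 24: shifted 1 elements -> [-1, 24, 39, 19, 13, -2]
Insert 19: shifted 2 elements -> [-1, 19, 24, 39, 13, -2]
Insert 13: shifted 3 elements -> [-1, 13, 19, 24, 39, -2]
Insert -2: shifted 5 elements -> [-2, -1, 13, 19, 24, 39]


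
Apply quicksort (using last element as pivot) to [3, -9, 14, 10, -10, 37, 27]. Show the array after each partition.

Partition 1: pivot=27 at index 5 -> [3, -9, 14, 10, -10, 27, 37]
Partition 2: pivot=-10 at index 0 -> [-10, -9, 14, 10, 3, 27, 37]
Partition 3: pivot=3 at index 2 -> [-10, -9, 3, 10, 14, 27, 37]
Partition 4: pivot=14 at index 4 -> [-10, -9, 3, 10, 14, 27, 37]


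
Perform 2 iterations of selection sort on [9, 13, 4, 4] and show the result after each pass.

Pass 1: Select minimum 4 at index 2, swap -> [4, 13, 9, 4]
Pass 2: Select minimum 4 at index 3, swap -> [4, 4, 9, 13]


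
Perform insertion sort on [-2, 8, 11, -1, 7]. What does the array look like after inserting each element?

First element -2 is already 'sorted'
Insert 8: shifted 0 elements -> [-2, 8, 11, -1, 7]
Insert 11: shifted 0 elements -> [-2, 8, 11, -1, 7]
Insert -1: shifted 2 elements -> [-2, -1, 8, 11, 7]
Insert 7: shifted 2 elements -> [-2, -1, 7, 8, 11]


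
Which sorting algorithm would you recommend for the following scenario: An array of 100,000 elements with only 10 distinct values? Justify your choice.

Best choice: 3-way quicksort or Counting sort
Reason: 3-way (Dutch national flag) partitioning groups every copy of the pivot together, so with only d=10 distinct keys quicksort finishes in O(n log d) expected time, which is effectively linear; counting sort runs in O(n + k) where k is the size of the key range (not the number of distinct values), so it is linear when the 10 values are integers drawn from a small known range


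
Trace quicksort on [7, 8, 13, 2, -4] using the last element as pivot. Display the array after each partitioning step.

Partition 1: pivot=-4 at index 0 -> [-4, 8, 13, 2, 7]
Partition 2: pivot=7 at index 2 -> [-4, 2, 7, 8, 13]
Partition 3: pivot=13 at index 4 -> [-4, 2, 7, 8, 13]


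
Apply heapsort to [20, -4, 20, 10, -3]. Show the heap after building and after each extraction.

Build heap: [20, 10, 20, -4, -3]
Extract 20: [20, 10, -3, -4, 20]
Extract 20: [10, -4, -3, 20, 20]
Extract 10: [-3, -4, 10, 20, 20]
Extract -3: [-4, -3, 10, 20, 20]


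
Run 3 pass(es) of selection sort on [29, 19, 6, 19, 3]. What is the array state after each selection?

Pass 1: Select minimum 3 at index 4, swap -> [3, 19, 6, 19, 29]
Pass 2: Select minimum 6 at index 2, swap -> [3, 6, 19, 19, 29]
Pass 3: Select minimum 19 at index 2, swap -> [3, 6, 19, 19, 29]


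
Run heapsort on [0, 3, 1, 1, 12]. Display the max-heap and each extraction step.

Build heap: [12, 3, 1, 1, 0]
Extract 12: [3, 1, 1, 0, 12]
Extract 3: [1, 0, 1, 3, 12]
Extract 1: [1, 0, 1, 3, 12]
Extract 1: [0, 1, 1, 3, 12]


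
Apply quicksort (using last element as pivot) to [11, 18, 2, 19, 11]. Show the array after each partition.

Partition 1: pivot=11 at index 2 -> [11, 2, 11, 19, 18]
Partition 2: pivot=2 at index 0 -> [2, 11, 11, 19, 18]
Partition 3: pivot=18 at index 3 -> [2, 11, 11, 18, 19]


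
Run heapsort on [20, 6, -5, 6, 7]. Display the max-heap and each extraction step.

Build heap: [20, 7, -5, 6, 6]
Extract 20: [7, 6, -5, 6, 20]
Extract 7: [6, 6, -5, 7, 20]
Extract 6: [6, -5, 6, 7, 20]
Extract 6: [-5, 6, 6, 7, 20]


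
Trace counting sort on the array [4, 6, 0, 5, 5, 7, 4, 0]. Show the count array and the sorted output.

Count array: [2, 0, 0, 0, 2, 2, 1, 1]
(count[i] = number of elements equal to i)
Cumulative count: [2, 2, 2, 2, 4, 6, 7, 8]
Sorted: [0, 0, 4, 4, 5, 5, 6, 7]


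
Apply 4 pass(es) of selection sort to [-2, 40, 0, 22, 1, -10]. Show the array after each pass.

Pass 1: Select minimum -10 at index 5, swap -> [-10, 40, 0, 22, 1, -2]
Pass 2: Select minimum -2 at index 5, swap -> [-10, -2, 0, 22, 1, 40]
Pass 3: Select minimum 0 at index 2, swap -> [-10, -2, 0, 22, 1, 40]
Pass 4: Select minimum 1 at index 4, swap -> [-10, -2, 0, 1, 22, 40]


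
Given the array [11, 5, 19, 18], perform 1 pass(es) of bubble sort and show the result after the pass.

After pass 1: [5, 11, 18, 19] (2 swaps)
Total swaps: 2


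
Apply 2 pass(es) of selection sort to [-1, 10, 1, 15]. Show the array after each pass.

Pass 1: Select minimum -1 at index 0, swap -> [-1, 10, 1, 15]
Pass 2: Select minimum 1 at index 2, swap -> [-1, 1, 10, 15]


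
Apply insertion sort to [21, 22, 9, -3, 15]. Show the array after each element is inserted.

First element 21 is already 'sorted'
Insert 22: shifted 0 elements -> [21, 22, 9, -3, 15]
Insert 9: shifted 2 elements -> [9, 21, 22, -3, 15]
Insert -3: shifted 3 elements -> [-3, 9, 21, 22, 15]
Insert 15: shifted 2 elements -> [-3, 9, 15, 21, 22]


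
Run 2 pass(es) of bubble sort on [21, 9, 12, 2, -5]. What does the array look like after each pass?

After pass 1: [9, 12, 2, -5, 21] (4 swaps)
After pass 2: [9, 2, -5, 12, 21] (2 swaps)
Total swaps: 6


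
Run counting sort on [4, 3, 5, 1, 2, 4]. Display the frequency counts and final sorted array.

Count array: [0, 1, 1, 1, 2, 1]
(count[i] = number of elements equal to i)
Cumulative count: [0, 1, 2, 3, 5, 6]
Sorted: [1, 2, 3, 4, 4, 5]


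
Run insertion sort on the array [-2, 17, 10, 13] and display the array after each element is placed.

First element -2 is already 'sorted'
Insert 17: shifted 0 elements -> [-2, 17, 10, 13]
Insert 10: shifted 1 elements -> [-2, 10, 17, 13]
Insert 13: shifted 1 elements -> [-2, 10, 13, 17]


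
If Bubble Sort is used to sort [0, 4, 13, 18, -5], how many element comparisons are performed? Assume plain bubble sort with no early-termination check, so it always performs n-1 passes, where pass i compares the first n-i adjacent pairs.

Pass 1: compare adjacent pairs (0,1)..(3,4) = 4 comparison(s), 1 swap(s) -> [0, 4, 13, -5, 18]
Pass 2: compare adjacent pairs (0,1)..(2,3) = 3 comparison(s), 1 swap(s) -> [0, 4, -5, 13, 18]
Pass 3: compare adjacent pairs (0,1)..(1,2) = 2 comparison(s), 1 swap(s) -> [0, -5, 4, 13, 18]
Pass 4: compare adjacent pairs (0,1)..(0,1) = 1 comparison(s), 1 swap(s) -> [-5, 0, 4, 13, 18]
Total comparisons: 4 + 3 + 2 + 1 = 10


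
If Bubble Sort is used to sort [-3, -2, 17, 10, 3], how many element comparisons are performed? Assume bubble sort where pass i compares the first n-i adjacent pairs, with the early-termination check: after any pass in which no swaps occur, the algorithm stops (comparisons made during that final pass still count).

Pass 1: compare adjacent pairs (0,1)..(3,4) = 4 comparison(s), 2 swap(s) -> [-3, -2, 10, 3, 17]
Pass 2: compare adjacent pairs (0,1)..(2,3) = 3 comparison(s), 1 swap(s) -> [-3, -2, 3, 10, 17]
Pass 3: compare adjacent pairs (0,1)..(1,2) = 2 comparison(s), 0 swap(s) -> [-3, -2, 3, 10, 17]
No swaps in this pass, so bubble sort stops here.
Total comparisons: 4 + 3 + 2 = 9


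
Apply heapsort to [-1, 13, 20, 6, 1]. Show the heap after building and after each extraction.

Build heap: [20, 13, -1, 6, 1]
Extract 20: [13, 6, -1, 1, 20]
Extract 13: [6, 1, -1, 13, 20]
Extract 6: [1, -1, 6, 13, 20]
Extract 1: [-1, 1, 6, 13, 20]


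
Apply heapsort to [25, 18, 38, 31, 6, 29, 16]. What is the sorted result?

Build heap: [38, 31, 29, 18, 6, 25, 16]
Extract 38: [31, 18, 29, 16, 6, 25, 38]
Extract 31: [29, 18, 25, 16, 6, 31, 38]
Extract 29: [25, 18, 6, 16, 29, 31, 38]
Extract 25: [18, 16, 6, 25, 29, 31, 38]
Extract 18: [16, 6, 18, 25, 29, 31, 38]
Extract 16: [6, 16, 18, 25, 29, 31, 38]


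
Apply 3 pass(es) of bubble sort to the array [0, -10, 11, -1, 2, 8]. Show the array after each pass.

After pass 1: [-10, 0, -1, 2, 8, 11] (4 swaps)
After pass 2: [-10, -1, 0, 2, 8, 11] (1 swaps)
After pass 3: [-10, -1, 0, 2, 8, 11] (0 swaps)
Total swaps: 5


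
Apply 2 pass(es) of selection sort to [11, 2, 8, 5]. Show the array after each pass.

Pass 1: Select minimum 2 at index 1, swap -> [2, 11, 8, 5]
Pass 2: Select minimum 5 at index 3, swap -> [2, 5, 8, 11]


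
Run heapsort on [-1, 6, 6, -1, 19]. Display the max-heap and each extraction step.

Build heap: [19, 6, 6, -1, -1]
Extract 19: [6, -1, 6, -1, 19]
Extract 6: [6, -1, -1, 6, 19]
Extract 6: [-1, -1, 6, 6, 19]
Extract -1: [-1, -1, 6, 6, 19]


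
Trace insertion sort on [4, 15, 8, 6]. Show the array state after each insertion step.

First element 4 is already 'sorted'
Insert 15: shifted 0 elements -> [4, 15, 8, 6]
Insert 8: shifted 1 elements -> [4, 8, 15, 6]
Insert 6: shifted 2 elements -> [4, 6, 8, 15]


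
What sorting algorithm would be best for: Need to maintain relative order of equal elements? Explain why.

Best choice: Merge sort or Insertion sort
Reason: Both are stable; quicksort and heapsort are not stable


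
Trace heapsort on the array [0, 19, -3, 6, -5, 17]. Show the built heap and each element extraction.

Build heap: [19, 6, 17, 0, -5, -3]
Extract 19: [17, 6, -3, 0, -5, 19]
Extract 17: [6, 0, -3, -5, 17, 19]
Extract 6: [0, -5, -3, 6, 17, 19]
Extract 0: [-3, -5, 0, 6, 17, 19]
Extract -3: [-5, -3, 0, 6, 17, 19]


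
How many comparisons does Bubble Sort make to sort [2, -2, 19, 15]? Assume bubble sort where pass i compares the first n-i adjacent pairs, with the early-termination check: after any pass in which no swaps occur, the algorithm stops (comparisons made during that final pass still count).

Pass 1: compare adjacent pairs (0,1)..(2,3) = 3 comparison(s), 2 swap(s) -> [-2, 2, 15, 19]
Pass 2: compare adjacent pairs (0,1)..(1,2) = 2 comparison(s), 0 swap(s) -> [-2, 2, 15, 19]
No swaps in this pass, so bubble sort stops here.
Total comparisons: 3 + 2 = 5


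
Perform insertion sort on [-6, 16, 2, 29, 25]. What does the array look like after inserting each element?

First element -6 is already 'sorted'
Insert 16: shifted 0 elements -> [-6, 16, 2, 29, 25]
Insert 2: shifted 1 elements -> [-6, 2, 16, 29, 25]
Insert 29: shifted 0 elements -> [-6, 2, 16, 29, 25]
Insert 25: shifted 1 elements -> [-6, 2, 16, 25, 29]


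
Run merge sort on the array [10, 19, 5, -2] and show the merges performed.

Divide and conquer:
  Merge [10] + [19] -> [10, 19]
  Merge [5] + [-2] -> [-2, 5]
  Merge [10, 19] + [-2, 5] -> [-2, 5, 10, 19]


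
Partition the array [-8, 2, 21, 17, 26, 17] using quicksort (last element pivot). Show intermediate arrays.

Partition 1: pivot=17 at index 3 -> [-8, 2, 17, 17, 26, 21]
Partition 2: pivot=17 at index 2 -> [-8, 2, 17, 17, 26, 21]
Partition 3: pivot=2 at index 1 -> [-8, 2, 17, 17, 26, 21]
Partition 4: pivot=21 at index 4 -> [-8, 2, 17, 17, 21, 26]


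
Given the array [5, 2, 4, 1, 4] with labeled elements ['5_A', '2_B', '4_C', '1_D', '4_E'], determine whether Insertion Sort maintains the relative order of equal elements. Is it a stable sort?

Trace Insertion Sort on the labeled array (the key is the number; the letter only tracks identity):
  Insert 2_B at index 0: [2_B, 5_A, 4_C, 1_D, 4_E]
  Insert 4_C at index 1: [2_B, 4_C, 5_A, 1_D, 4_E]
  Insert 1_D at index 0: [1_D, 2_B, 4_C, 5_A, 4_E]
  Insert 4_E at index 3: [1_D, 2_B, 4_C, 4_E, 5_A]
Final order: [1_D, 2_B, 4_C, 4_E, 5_A]
Equal keys:
  value 4: originally 4_C, 4_E; after sorting 4_C, 4_E -> order preserved
All equal keys kept their original relative order. Insertion Sort is stable: elements are shifted only while they are strictly greater than the key, so a key is inserted after any equal elements already placed.
Answer: Stable


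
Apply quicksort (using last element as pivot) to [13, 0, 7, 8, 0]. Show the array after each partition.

Partition 1: pivot=0 at index 1 -> [0, 0, 7, 8, 13]
Partition 2: pivot=13 at index 4 -> [0, 0, 7, 8, 13]
Partition 3: pivot=8 at index 3 -> [0, 0, 7, 8, 13]


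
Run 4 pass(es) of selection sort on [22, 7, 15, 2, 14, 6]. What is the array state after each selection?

Pass 1: Select minimum 2 at index 3, swap -> [2, 7, 15, 22, 14, 6]
Pass 2: Select minimum 6 at index 5, swap -> [2, 6, 15, 22, 14, 7]
Pass 3: Select minimum 7 at index 5, swap -> [2, 6, 7, 22, 14, 15]
Pass 4: Select minimum 14 at index 4, swap -> [2, 6, 7, 14, 22, 15]


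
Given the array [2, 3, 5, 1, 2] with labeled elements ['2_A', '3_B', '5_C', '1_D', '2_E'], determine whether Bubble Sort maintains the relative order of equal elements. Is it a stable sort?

Trace Bubble Sort on the labeled array (the key is the number; the letter only tracks identity):
  After pass 1: [2_A, 3_B, 1_D, 2_E, 5_C]
  After pass 2: [2_A, 1_D, 2_E, 3_B, 5_C]
  After pass 3: [1_D, 2_A, 2_E, 3_B, 5_C]
  After pass 4: [1_D, 2_A, 2_E, 3_B, 5_C] (no swaps, done)
Final order: [1_D, 2_A, 2_E, 3_B, 5_C]
Equal keys:
  value 2: originally 2_A, 2_E; after sorting 2_A, 2_E -> order preserved
All equal keys kept their original relative order. Bubble Sort is stable: it only swaps adjacent elements when the left one is strictly greater, so equal keys never move past each other.
Answer: Stable


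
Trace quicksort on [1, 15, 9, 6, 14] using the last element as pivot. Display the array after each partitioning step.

Partition 1: pivot=14 at index 3 -> [1, 9, 6, 14, 15]
Partition 2: pivot=6 at index 1 -> [1, 6, 9, 14, 15]


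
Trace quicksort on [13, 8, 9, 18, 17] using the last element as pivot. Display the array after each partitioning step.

Partition 1: pivot=17 at index 3 -> [13, 8, 9, 17, 18]
Partition 2: pivot=9 at index 1 -> [8, 9, 13, 17, 18]


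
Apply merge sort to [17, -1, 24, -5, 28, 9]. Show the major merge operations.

Divide and conquer:
  Merge [-1] + [24] -> [-1, 24]
  Merge [17] + [-1, 24] -> [-1, 17, 24]
  Merge [28] + [9] -> [9, 28]
  Merge [-5] + [9, 28] -> [-5, 9, 28]
  Merge [-1, 17, 24] + [-5, 9, 28] -> [-5, -1, 9, 17, 24, 28]


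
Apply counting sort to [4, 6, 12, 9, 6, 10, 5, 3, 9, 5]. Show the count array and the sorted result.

Count array: [0, 0, 0, 1, 1, 2, 2, 0, 0, 2, 1, 0, 1]
(count[i] = number of elements equal to i)
Cumulative count: [0, 0, 0, 1, 2, 4, 6, 6, 6, 8, 9, 9, 10]
Sorted: [3, 4, 5, 5, 6, 6, 9, 9, 10, 12]


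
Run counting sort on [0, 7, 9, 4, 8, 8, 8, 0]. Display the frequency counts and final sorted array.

Count array: [2, 0, 0, 0, 1, 0, 0, 1, 3, 1]
(count[i] = number of elements equal to i)
Cumulative count: [2, 2, 2, 2, 3, 3, 3, 4, 7, 8]
Sorted: [0, 0, 4, 7, 8, 8, 8, 9]


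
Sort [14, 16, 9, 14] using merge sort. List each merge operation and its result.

Divide and conquer:
  Merge [14] + [16] -> [14, 16]
  Merge [9] + [14] -> [9, 14]
  Merge [14, 16] + [9, 14] -> [9, 14, 14, 16]


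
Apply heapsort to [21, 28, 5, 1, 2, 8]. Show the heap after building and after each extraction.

Build heap: [28, 21, 8, 1, 2, 5]
Extract 28: [21, 5, 8, 1, 2, 28]
Extract 21: [8, 5, 2, 1, 21, 28]
Extract 8: [5, 1, 2, 8, 21, 28]
Extract 5: [2, 1, 5, 8, 21, 28]
Extract 2: [1, 2, 5, 8, 21, 28]


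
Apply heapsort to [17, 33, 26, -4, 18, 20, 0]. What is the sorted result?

Build heap: [33, 18, 26, -4, 17, 20, 0]
Extract 33: [26, 18, 20, -4, 17, 0, 33]
Extract 26: [20, 18, 0, -4, 17, 26, 33]
Extract 20: [18, 17, 0, -4, 20, 26, 33]
Extract 18: [17, -4, 0, 18, 20, 26, 33]
Extract 17: [0, -4, 17, 18, 20, 26, 33]
Extract 0: [-4, 0, 17, 18, 20, 26, 33]


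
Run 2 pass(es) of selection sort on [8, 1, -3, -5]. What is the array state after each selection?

Pass 1: Select minimum -5 at index 3, swap -> [-5, 1, -3, 8]
Pass 2: Select minimum -3 at index 2, swap -> [-5, -3, 1, 8]


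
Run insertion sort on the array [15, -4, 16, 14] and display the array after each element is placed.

First element 15 is already 'sorted'
Insert -4: shifted 1 elements -> [-4, 15, 16, 14]
Insert 16: shifted 0 elements -> [-4, 15, 16, 14]
Insert 14: shifted 2 elements -> [-4, 14, 15, 16]


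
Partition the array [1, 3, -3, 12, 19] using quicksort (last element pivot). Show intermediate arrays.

Partition 1: pivot=19 at index 4 -> [1, 3, -3, 12, 19]
Partition 2: pivot=12 at index 3 -> [1, 3, -3, 12, 19]
Partition 3: pivot=-3 at index 0 -> [-3, 3, 1, 12, 19]
Partition 4: pivot=1 at index 1 -> [-3, 1, 3, 12, 19]


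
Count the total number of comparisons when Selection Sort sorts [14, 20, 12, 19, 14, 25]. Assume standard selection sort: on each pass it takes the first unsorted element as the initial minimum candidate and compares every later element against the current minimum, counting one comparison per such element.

Pass 1: scan indices 1..5 for the minimum = 5 comparison(s); min is 12, place at index 0 -> [12, 20, 14, 19, 14, 25]
Pass 2: scan indices 2..5 for the minimum = 4 comparison(s); min is 14, place at index 1 -> [12, 14, 20, 19, 14, 25]
Pass 3: scan indices 3..5 for the minimum = 3 comparison(s); min is 14, place at index 2 -> [12, 14, 14, 19, 20, 25]
Pass 4: scan indices 4..5 for the minimum = 2 comparison(s); min is 19, place at index 3 -> [12, 14, 14, 19, 20, 25]
Pass 5: scan indices 5..5 for the minimum = 1 comparison(s); min is 20, place at index 4 -> [12, 14, 14, 19, 20, 25]
Selection sort always scans the whole unsorted suffix, so the count is (n-1) + (n-2) + ... + 1 = n(n-1)/2 = 6*5/2 = 15 regardless of the input order.
Total comparisons: 5 + 4 + 3 + 2 + 1 = 15


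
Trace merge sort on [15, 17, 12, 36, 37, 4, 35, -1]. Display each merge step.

Divide and conquer:
  Merge [15] + [17] -> [15, 17]
  Merge [12] + [36] -> [12, 36]
  Merge [15, 17] + [12, 36] -> [12, 15, 17, 36]
  Merge [37] + [4] -> [4, 37]
  Merge [35] + [-1] -> [-1, 35]
  Merge [4, 37] + [-1, 35] -> [-1, 4, 35, 37]
  Merge [12, 15, 17, 36] + [-1, 4, 35, 37] -> [-1, 4, 12, 15, 17, 35, 36, 37]


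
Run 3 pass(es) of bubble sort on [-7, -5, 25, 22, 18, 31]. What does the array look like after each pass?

After pass 1: [-7, -5, 22, 18, 25, 31] (2 swaps)
After pass 2: [-7, -5, 18, 22, 25, 31] (1 swaps)
After pass 3: [-7, -5, 18, 22, 25, 31] (0 swaps)
Total swaps: 3


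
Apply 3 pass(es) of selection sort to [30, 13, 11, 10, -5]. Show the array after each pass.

Pass 1: Select minimum -5 at index 4, swap -> [-5, 13, 11, 10, 30]
Pass 2: Select minimum 10 at index 3, swap -> [-5, 10, 11, 13, 30]
Pass 3: Select minimum 11 at index 2, swap -> [-5, 10, 11, 13, 30]


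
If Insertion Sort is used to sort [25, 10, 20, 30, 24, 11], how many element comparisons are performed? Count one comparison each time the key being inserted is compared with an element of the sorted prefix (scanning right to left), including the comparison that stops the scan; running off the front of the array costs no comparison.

Insert 10: 25 > 10 (shift), reached front = 1 comparison(s) -> [10, 25, 20, 30, 24, 11]
Insert 20: 25 > 20 (shift), 10 <= 20 (stop) = 2 comparison(s) -> [10, 20, 25, 30, 24, 11]
Insert 30: 25 <= 30 (stop) = 1 comparison(s) -> [10, 20, 25, 30, 24, 11]
Insert 24: 30 > 24 (shift), 25 > 24 (shift), 20 <= 24 (stop) = 3 comparison(s) -> [10, 20, 24, 25, 30, 11]
Insert 11: 30 > 11 (shift), 25 > 11 (shift), 24 > 11 (shift), 20 > 11 (shift), 10 <= 11 (stop) = 5 comparison(s) -> [10, 11, 20, 24, 25, 30]
Total comparisons: 1 + 2 + 1 + 3 + 5 = 12


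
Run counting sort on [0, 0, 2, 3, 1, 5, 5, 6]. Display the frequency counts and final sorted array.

Count array: [2, 1, 1, 1, 0, 2, 1]
(count[i] = number of elements equal to i)
Cumulative count: [2, 3, 4, 5, 5, 7, 8]
Sorted: [0, 0, 1, 2, 3, 5, 5, 6]


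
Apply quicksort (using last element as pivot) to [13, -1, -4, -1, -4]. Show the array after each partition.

Partition 1: pivot=-4 at index 1 -> [-4, -4, 13, -1, -1]
Partition 2: pivot=-1 at index 3 -> [-4, -4, -1, -1, 13]


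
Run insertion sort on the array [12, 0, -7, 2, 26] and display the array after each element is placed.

First element 12 is already 'sorted'
Insert 0: shifted 1 elements -> [0, 12, -7, 2, 26]
Insert -7: shifted 2 elements -> [-7, 0, 12, 2, 26]
Insert 2: shifted 1 elements -> [-7, 0, 2, 12, 26]
Insert 26: shifted 0 elements -> [-7, 0, 2, 12, 26]


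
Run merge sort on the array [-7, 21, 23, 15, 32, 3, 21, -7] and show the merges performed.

Divide and conquer:
  Merge [-7] + [21] -> [-7, 21]
  Merge [23] + [15] -> [15, 23]
  Merge [-7, 21] + [15, 23] -> [-7, 15, 21, 23]
  Merge [32] + [3] -> [3, 32]
  Merge [21] + [-7] -> [-7, 21]
  Merge [3, 32] + [-7, 21] -> [-7, 3, 21, 32]
  Merge [-7, 15, 21, 23] + [-7, 3, 21, 32] -> [-7, -7, 3, 15, 21, 21, 23, 32]


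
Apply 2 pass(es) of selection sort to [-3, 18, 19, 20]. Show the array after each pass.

Pass 1: Select minimum -3 at index 0, swap -> [-3, 18, 19, 20]
Pass 2: Select minimum 18 at index 1, swap -> [-3, 18, 19, 20]


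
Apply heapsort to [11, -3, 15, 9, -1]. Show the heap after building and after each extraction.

Build heap: [15, 9, 11, -3, -1]
Extract 15: [11, 9, -1, -3, 15]
Extract 11: [9, -3, -1, 11, 15]
Extract 9: [-1, -3, 9, 11, 15]
Extract -1: [-3, -1, 9, 11, 15]


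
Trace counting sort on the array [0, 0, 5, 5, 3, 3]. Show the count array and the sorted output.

Count array: [2, 0, 0, 2, 0, 2]
(count[i] = number of elements equal to i)
Cumulative count: [2, 2, 2, 4, 4, 6]
Sorted: [0, 0, 3, 3, 5, 5]


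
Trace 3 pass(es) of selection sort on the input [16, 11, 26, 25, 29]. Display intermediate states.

Pass 1: Select minimum 11 at index 1, swap -> [11, 16, 26, 25, 29]
Pass 2: Select minimum 16 at index 1, swap -> [11, 16, 26, 25, 29]
Pass 3: Select minimum 25 at index 3, swap -> [11, 16, 25, 26, 29]


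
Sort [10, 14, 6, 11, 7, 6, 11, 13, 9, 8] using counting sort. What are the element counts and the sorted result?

Count array: [0, 0, 0, 0, 0, 0, 2, 1, 1, 1, 1, 2, 0, 1, 1]
(count[i] = number of elements equal to i)
Cumulative count: [0, 0, 0, 0, 0, 0, 2, 3, 4, 5, 6, 8, 8, 9, 10]
Sorted: [6, 6, 7, 8, 9, 10, 11, 11, 13, 14]


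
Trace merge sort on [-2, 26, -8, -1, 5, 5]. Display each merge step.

Divide and conquer:
  Merge [26] + [-8] -> [-8, 26]
  Merge [-2] + [-8, 26] -> [-8, -2, 26]
  Merge [5] + [5] -> [5, 5]
  Merge [-1] + [5, 5] -> [-1, 5, 5]
  Merge [-8, -2, 26] + [-1, 5, 5] -> [-8, -2, -1, 5, 5, 26]


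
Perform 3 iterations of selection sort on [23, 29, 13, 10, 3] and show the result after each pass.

Pass 1: Select minimum 3 at index 4, swap -> [3, 29, 13, 10, 23]
Pass 2: Select minimum 10 at index 3, swap -> [3, 10, 13, 29, 23]
Pass 3: Select minimum 13 at index 2, swap -> [3, 10, 13, 29, 23]


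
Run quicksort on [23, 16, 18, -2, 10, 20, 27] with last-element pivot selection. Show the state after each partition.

Partition 1: pivot=27 at index 6 -> [23, 16, 18, -2, 10, 20, 27]
Partition 2: pivot=20 at index 4 -> [16, 18, -2, 10, 20, 23, 27]
Partition 3: pivot=10 at index 1 -> [-2, 10, 16, 18, 20, 23, 27]
Partition 4: pivot=18 at index 3 -> [-2, 10, 16, 18, 20, 23, 27]


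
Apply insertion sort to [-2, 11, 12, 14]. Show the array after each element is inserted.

First element -2 is already 'sorted'
Insert 11: shifted 0 elements -> [-2, 11, 12, 14]
Insert 12: shifted 0 elements -> [-2, 11, 12, 14]
Insert 14: shifted 0 elements -> [-2, 11, 12, 14]


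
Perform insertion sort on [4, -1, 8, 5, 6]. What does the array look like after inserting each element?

First element 4 is already 'sorted'
Insert -1: shifted 1 elements -> [-1, 4, 8, 5, 6]
Insert 8: shifted 0 elements -> [-1, 4, 8, 5, 6]
Insert 5: shifted 1 elements -> [-1, 4, 5, 8, 6]
Insert 6: shifted 1 elements -> [-1, 4, 5, 6, 8]


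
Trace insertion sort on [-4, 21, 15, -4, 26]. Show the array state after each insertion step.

First element -4 is already 'sorted'
Insert 21: shifted 0 elements -> [-4, 21, 15, -4, 26]
Insert 15: shifted 1 elements -> [-4, 15, 21, -4, 26]
Insert -4: shifted 2 elements -> [-4, -4, 15, 21, 26]
Insert 26: shifted 0 elements -> [-4, -4, 15, 21, 26]


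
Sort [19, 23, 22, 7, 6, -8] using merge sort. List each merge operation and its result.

Divide and conquer:
  Merge [23] + [22] -> [22, 23]
  Merge [19] + [22, 23] -> [19, 22, 23]
  Merge [6] + [-8] -> [-8, 6]
  Merge [7] + [-8, 6] -> [-8, 6, 7]
  Merge [19, 22, 23] + [-8, 6, 7] -> [-8, 6, 7, 19, 22, 23]


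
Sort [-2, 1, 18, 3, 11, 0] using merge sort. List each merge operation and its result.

Divide and conquer:
  Merge [1] + [18] -> [1, 18]
  Merge [-2] + [1, 18] -> [-2, 1, 18]
  Merge [11] + [0] -> [0, 11]
  Merge [3] + [0, 11] -> [0, 3, 11]
  Merge [-2, 1, 18] + [0, 3, 11] -> [-2, 0, 1, 3, 11, 18]


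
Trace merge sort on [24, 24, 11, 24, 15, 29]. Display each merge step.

Divide and conquer:
  Merge [24] + [11] -> [11, 24]
  Merge [24] + [11, 24] -> [11, 24, 24]
  Merge [15] + [29] -> [15, 29]
  Merge [24] + [15, 29] -> [15, 24, 29]
  Merge [11, 24, 24] + [15, 24, 29] -> [11, 15, 24, 24, 24, 29]


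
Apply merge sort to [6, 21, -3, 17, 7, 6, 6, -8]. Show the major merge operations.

Divide and conquer:
  Merge [6] + [21] -> [6, 21]
  Merge [-3] + [17] -> [-3, 17]
  Merge [6, 21] + [-3, 17] -> [-3, 6, 17, 21]
  Merge [7] + [6] -> [6, 7]
  Merge [6] + [-8] -> [-8, 6]
  Merge [6, 7] + [-8, 6] -> [-8, 6, 6, 7]
  Merge [-3, 6, 17, 21] + [-8, 6, 6, 7] -> [-8, -3, 6, 6, 6, 7, 17, 21]


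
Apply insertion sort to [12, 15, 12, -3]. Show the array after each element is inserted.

First element 12 is already 'sorted'
Insert 15: shifted 0 elements -> [12, 15, 12, -3]
Insert 12: shifted 1 elements -> [12, 12, 15, -3]
Insert -3: shifted 3 elements -> [-3, 12, 12, 15]


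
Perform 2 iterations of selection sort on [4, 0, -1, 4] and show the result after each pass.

Pass 1: Select minimum -1 at index 2, swap -> [-1, 0, 4, 4]
Pass 2: Select minimum 0 at index 1, swap -> [-1, 0, 4, 4]


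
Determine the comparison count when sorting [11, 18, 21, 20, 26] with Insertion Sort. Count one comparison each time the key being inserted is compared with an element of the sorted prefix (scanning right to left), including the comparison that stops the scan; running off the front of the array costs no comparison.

Insert 18: 11 <= 18 (stop) = 1 comparison(s) -> [11, 18, 21, 20, 26]
Insert 21: 18 <= 21 (stop) = 1 comparison(s) -> [11, 18, 21, 20, 26]
Insert 20: 21 > 20 (shift), 18 <= 20 (stop) = 2 comparison(s) -> [11, 18, 20, 21, 26]
Insert 26: 21 <= 26 (stop) = 1 comparison(s) -> [11, 18, 20, 21, 26]
Total comparisons: 1 + 1 + 2 + 1 = 5


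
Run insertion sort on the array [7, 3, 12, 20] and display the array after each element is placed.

First element 7 is already 'sorted'
Insert 3: shifted 1 elements -> [3, 7, 12, 20]
Insert 12: shifted 0 elements -> [3, 7, 12, 20]
Insert 20: shifted 0 elements -> [3, 7, 12, 20]


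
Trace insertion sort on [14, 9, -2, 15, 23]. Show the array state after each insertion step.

First element 14 is already 'sorted'
Insert 9: shifted 1 elements -> [9, 14, -2, 15, 23]
Insert -2: shifted 2 elements -> [-2, 9, 14, 15, 23]
Insert 15: shifted 0 elements -> [-2, 9, 14, 15, 23]
Insert 23: shifted 0 elements -> [-2, 9, 14, 15, 23]


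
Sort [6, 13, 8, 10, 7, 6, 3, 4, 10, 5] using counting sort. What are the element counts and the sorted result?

Count array: [0, 0, 0, 1, 1, 1, 2, 1, 1, 0, 2, 0, 0, 1]
(count[i] = number of elements equal to i)
Cumulative count: [0, 0, 0, 1, 2, 3, 5, 6, 7, 7, 9, 9, 9, 10]
Sorted: [3, 4, 5, 6, 6, 7, 8, 10, 10, 13]


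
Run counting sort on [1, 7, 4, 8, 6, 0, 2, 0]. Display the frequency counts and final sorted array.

Count array: [2, 1, 1, 0, 1, 0, 1, 1, 1]
(count[i] = number of elements equal to i)
Cumulative count: [2, 3, 4, 4, 5, 5, 6, 7, 8]
Sorted: [0, 0, 1, 2, 4, 6, 7, 8]


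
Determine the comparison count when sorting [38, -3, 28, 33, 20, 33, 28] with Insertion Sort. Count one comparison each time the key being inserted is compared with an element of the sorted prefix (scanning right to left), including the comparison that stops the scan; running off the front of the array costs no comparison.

Insert -3: 38 > -3 (shift), reached front = 1 comparison(s) -> [-3, 38, 28, 33, 20, 33, 28]
Insert 28: 38 > 28 (shift), -3 <= 28 (stop) = 2 comparison(s) -> [-3, 28, 38, 33, 20, 33, 28]
Insert 33: 38 > 33 (shift), 28 <= 33 (stop) = 2 comparison(s) -> [-3, 28, 33, 38, 20, 33, 28]
Insert 20: 38 > 20 (shift), 33 > 20 (shift), 28 > 20 (shift), -3 <= 20 (stop) = 4 comparison(s) -> [-3, 20, 28, 33, 38, 33, 28]
Insert 33: 38 > 33 (shift), 33 <= 33 (stop) = 2 comparison(s) -> [-3, 20, 28, 33, 33, 38, 28]
Insert 28: 38 > 28 (shift), 33 > 28 (shift), 33 > 28 (shift), 28 <= 28 (stop) = 4 comparison(s) -> [-3, 20, 28, 28, 33, 33, 38]
Total comparisons: 1 + 2 + 2 + 4 + 2 + 4 = 15


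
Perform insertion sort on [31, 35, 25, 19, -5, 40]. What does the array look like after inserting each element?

First element 31 is already 'sorted'
Insert 35: shifted 0 elements -> [31, 35, 25, 19, -5, 40]
Insert 25: shifted 2 elements -> [25, 31, 35, 19, -5, 40]
Insert 19: shifted 3 elements -> [19, 25, 31, 35, -5, 40]
Insert -5: shifted 4 elements -> [-5, 19, 25, 31, 35, 40]
Insert 40: shifted 0 elements -> [-5, 19, 25, 31, 35, 40]


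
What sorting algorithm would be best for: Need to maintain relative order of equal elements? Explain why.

Best choice: Merge sort or Insertion sort
Reason: Both are stable; quicksort and heapsort are not stable


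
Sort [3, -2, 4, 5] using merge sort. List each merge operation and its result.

Divide and conquer:
  Merge [3] + [-2] -> [-2, 3]
  Merge [4] + [5] -> [4, 5]
  Merge [-2, 3] + [4, 5] -> [-2, 3, 4, 5]


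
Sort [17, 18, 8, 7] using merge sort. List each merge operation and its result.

Divide and conquer:
  Merge [17] + [18] -> [17, 18]
  Merge [8] + [7] -> [7, 8]
  Merge [17, 18] + [7, 8] -> [7, 8, 17, 18]


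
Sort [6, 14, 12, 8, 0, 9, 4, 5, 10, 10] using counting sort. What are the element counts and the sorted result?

Count array: [1, 0, 0, 0, 1, 1, 1, 0, 1, 1, 2, 0, 1, 0, 1]
(count[i] = number of elements equal to i)
Cumulative count: [1, 1, 1, 1, 2, 3, 4, 4, 5, 6, 8, 8, 9, 9, 10]
Sorted: [0, 4, 5, 6, 8, 9, 10, 10, 12, 14]


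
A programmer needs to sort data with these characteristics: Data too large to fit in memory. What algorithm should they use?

Best choice: External merge sort
Reason: Minimizes disk I/O by sequential reads/writes


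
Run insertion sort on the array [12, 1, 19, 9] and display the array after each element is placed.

First element 12 is already 'sorted'
Insert 1: shifted 1 elements -> [1, 12, 19, 9]
Insert 19: shifted 0 elements -> [1, 12, 19, 9]
Insert 9: shifted 2 elements -> [1, 9, 12, 19]


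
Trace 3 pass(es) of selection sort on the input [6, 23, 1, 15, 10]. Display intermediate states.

Pass 1: Select minimum 1 at index 2, swap -> [1, 23, 6, 15, 10]
Pass 2: Select minimum 6 at index 2, swap -> [1, 6, 23, 15, 10]
Pass 3: Select minimum 10 at index 4, swap -> [1, 6, 10, 15, 23]


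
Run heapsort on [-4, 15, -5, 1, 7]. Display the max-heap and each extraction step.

Build heap: [15, 7, -5, 1, -4]
Extract 15: [7, 1, -5, -4, 15]
Extract 7: [1, -4, -5, 7, 15]
Extract 1: [-4, -5, 1, 7, 15]
Extract -4: [-5, -4, 1, 7, 15]


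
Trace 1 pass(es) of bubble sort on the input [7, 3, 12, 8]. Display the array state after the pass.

After pass 1: [3, 7, 8, 12] (2 swaps)
Total swaps: 2


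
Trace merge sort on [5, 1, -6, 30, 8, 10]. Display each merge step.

Divide and conquer:
  Merge [1] + [-6] -> [-6, 1]
  Merge [5] + [-6, 1] -> [-6, 1, 5]
  Merge [8] + [10] -> [8, 10]
  Merge [30] + [8, 10] -> [8, 10, 30]
  Merge [-6, 1, 5] + [8, 10, 30] -> [-6, 1, 5, 8, 10, 30]


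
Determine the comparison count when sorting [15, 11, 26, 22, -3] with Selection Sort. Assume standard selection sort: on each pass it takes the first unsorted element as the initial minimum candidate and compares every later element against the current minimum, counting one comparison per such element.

Pass 1: scan indices 1..4 for the minimum = 4 comparison(s); min is -3, place at index 0 -> [-3, 11, 26, 22, 15]
Pass 2: scan indices 2..4 for the minimum = 3 comparison(s); min is 11, place at index 1 -> [-3, 11, 26, 22, 15]
Pass 3: scan indices 3..4 for the minimum = 2 comparison(s); min is 15, place at index 2 -> [-3, 11, 15, 22, 26]
Pass 4: scan indices 4..4 for the minimum = 1 comparison(s); min is 22, place at index 3 -> [-3, 11, 15, 22, 26]
Selection sort always scans the whole unsorted suffix, so the count is (n-1) + (n-2) + ... + 1 = n(n-1)/2 = 5*4/2 = 10 regardless of the input order.
Total comparisons: 4 + 3 + 2 + 1 = 10


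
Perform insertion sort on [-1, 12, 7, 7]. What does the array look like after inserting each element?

First element -1 is already 'sorted'
Insert 12: shifted 0 elements -> [-1, 12, 7, 7]
Insert 7: shifted 1 elements -> [-1, 7, 12, 7]
Insert 7: shifted 1 elements -> [-1, 7, 7, 12]


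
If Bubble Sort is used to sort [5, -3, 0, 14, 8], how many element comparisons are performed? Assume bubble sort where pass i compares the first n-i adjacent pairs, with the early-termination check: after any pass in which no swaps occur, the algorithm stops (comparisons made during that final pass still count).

Pass 1: compare adjacent pairs (0,1)..(3,4) = 4 comparison(s), 3 swap(s) -> [-3, 0, 5, 8, 14]
Pass 2: compare adjacent pairs (0,1)..(2,3) = 3 comparison(s), 0 swap(s) -> [-3, 0, 5, 8, 14]
No swaps in this pass, so bubble sort stops here.
Total comparisons: 4 + 3 = 7


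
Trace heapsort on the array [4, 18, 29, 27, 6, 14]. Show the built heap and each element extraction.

Build heap: [29, 27, 14, 18, 6, 4]
Extract 29: [27, 18, 14, 4, 6, 29]
Extract 27: [18, 6, 14, 4, 27, 29]
Extract 18: [14, 6, 4, 18, 27, 29]
Extract 14: [6, 4, 14, 18, 27, 29]
Extract 6: [4, 6, 14, 18, 27, 29]


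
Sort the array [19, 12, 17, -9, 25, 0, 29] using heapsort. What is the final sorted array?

Build heap: [29, 25, 19, -9, 12, 0, 17]
Extract 29: [25, 17, 19, -9, 12, 0, 29]
Extract 25: [19, 17, 0, -9, 12, 25, 29]
Extract 19: [17, 12, 0, -9, 19, 25, 29]
Extract 17: [12, -9, 0, 17, 19, 25, 29]
Extract 12: [0, -9, 12, 17, 19, 25, 29]
Extract 0: [-9, 0, 12, 17, 19, 25, 29]


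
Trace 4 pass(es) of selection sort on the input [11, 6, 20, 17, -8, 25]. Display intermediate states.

Pass 1: Select minimum -8 at index 4, swap -> [-8, 6, 20, 17, 11, 25]
Pass 2: Select minimum 6 at index 1, swap -> [-8, 6, 20, 17, 11, 25]
Pass 3: Select minimum 11 at index 4, swap -> [-8, 6, 11, 17, 20, 25]
Pass 4: Select minimum 17 at index 3, swap -> [-8, 6, 11, 17, 20, 25]


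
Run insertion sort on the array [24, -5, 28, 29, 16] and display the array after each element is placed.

First element 24 is already 'sorted'
Insert -5: shifted 1 elements -> [-5, 24, 28, 29, 16]
Insert 28: shifted 0 elements -> [-5, 24, 28, 29, 16]
Insert 29: shifted 0 elements -> [-5, 24, 28, 29, 16]
Insert 16: shifted 3 elements -> [-5, 16, 24, 28, 29]


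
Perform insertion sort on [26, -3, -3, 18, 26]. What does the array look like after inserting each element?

First element 26 is already 'sorted'
Insert -3: shifted 1 elements -> [-3, 26, -3, 18, 26]
Insert -3: shifted 1 elements -> [-3, -3, 26, 18, 26]
Insert 18: shifted 1 elements -> [-3, -3, 18, 26, 26]
Insert 26: shifted 0 elements -> [-3, -3, 18, 26, 26]


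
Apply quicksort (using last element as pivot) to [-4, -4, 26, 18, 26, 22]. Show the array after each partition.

Partition 1: pivot=22 at index 3 -> [-4, -4, 18, 22, 26, 26]
Partition 2: pivot=18 at index 2 -> [-4, -4, 18, 22, 26, 26]
Partition 3: pivot=-4 at index 1 -> [-4, -4, 18, 22, 26, 26]
Partition 4: pivot=26 at index 5 -> [-4, -4, 18, 22, 26, 26]


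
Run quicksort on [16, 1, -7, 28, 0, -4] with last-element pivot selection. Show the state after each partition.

Partition 1: pivot=-4 at index 1 -> [-7, -4, 16, 28, 0, 1]
Partition 2: pivot=1 at index 3 -> [-7, -4, 0, 1, 16, 28]
Partition 3: pivot=28 at index 5 -> [-7, -4, 0, 1, 16, 28]
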